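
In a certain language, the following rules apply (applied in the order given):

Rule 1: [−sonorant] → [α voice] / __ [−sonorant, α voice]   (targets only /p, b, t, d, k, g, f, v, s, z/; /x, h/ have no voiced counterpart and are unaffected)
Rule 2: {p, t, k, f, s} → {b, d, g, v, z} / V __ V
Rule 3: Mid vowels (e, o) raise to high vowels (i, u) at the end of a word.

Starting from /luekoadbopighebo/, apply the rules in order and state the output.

luegoadbobikhebu

Rule 1 (regressive voicing assimilation): /g/ precedes the voiceless obstruent /h/, so it devoices to [k] by assimilation. /luekoadbopighebo/ → luekoadbopikhebo.
Rule 2 (intervocalic voicing): /k/ is a voiceless obstruent between vowels /e/ and /o/, so it voices to [g]. /p/ is a voiceless obstruent between vowels /o/ and /i/, so it voices to [b]. /luekoadbopikhebo/ → luegoadbobikhebo.
Rule 3 (final vowel raising): /o/ is a mid vowel in word-final position, so it raises to [u]. /luegoadbobikhebo/ → luegoadbobikhebu.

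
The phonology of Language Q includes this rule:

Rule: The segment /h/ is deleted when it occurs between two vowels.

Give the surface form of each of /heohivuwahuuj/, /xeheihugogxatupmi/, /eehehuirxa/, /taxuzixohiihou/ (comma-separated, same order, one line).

/heohivuwahuuj/: /h/ occurs between vowels /o/ and /i/, so it deletes. /h/ occurs between vowels /a/ and /u/, so it deletes. → [heoivuwauuj].
/xeheihugogxatupmi/: /h/ occurs between vowels /e/ and /e/, so it deletes. /h/ occurs between vowels /i/ and /u/, so it deletes. → [xeeiugogxatupmi].
/eehehuirxa/: /h/ occurs between vowels /e/ and /e/, so it deletes. /h/ occurs between vowels /e/ and /u/, so it deletes. → [eeeuirxa].
/taxuzixohiihou/: /h/ occurs between vowels /o/ and /i/, so it deletes. /h/ occurs between vowels /i/ and /o/, so it deletes. → [taxuzixoiiou].

heoivuwauuj, xeeiugogxatupmi, eeeuirxa, taxuzixoiiou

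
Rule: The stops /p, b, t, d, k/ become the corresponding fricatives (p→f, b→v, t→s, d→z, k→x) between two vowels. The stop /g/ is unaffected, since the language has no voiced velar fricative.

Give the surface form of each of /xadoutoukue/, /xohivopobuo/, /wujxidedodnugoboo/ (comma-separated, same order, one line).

/xadoutoukue/: /d/ is a stop between vowels /a/ and /o/, so it spirantizes to the fricative [z]. /t/ is a stop between vowels /u/ and /o/, so it spirantizes to the fricative [s]. /k/ is a stop between vowels /u/ and /u/, so it spirantizes to the fricative [x]. → [xazousouxue].
/xohivopobuo/: /p/ is a stop between vowels /o/ and /o/, so it spirantizes to the fricative [f]. /b/ is a stop between vowels /o/ and /u/, so it spirantizes to the fricative [v]. → [xohivofovuo].
/wujxidedodnugoboo/: /d/ is a stop between vowels /i/ and /e/, so it spirantizes to the fricative [z]. /d/ is a stop between vowels /e/ and /o/, so it spirantizes to the fricative [z]. /b/ is a stop between vowels /o/ and /o/, so it spirantizes to the fricative [v]. → [wujxizezodnugovoo].

xazousouxue, xohivofovuo, wujxizezodnugovoo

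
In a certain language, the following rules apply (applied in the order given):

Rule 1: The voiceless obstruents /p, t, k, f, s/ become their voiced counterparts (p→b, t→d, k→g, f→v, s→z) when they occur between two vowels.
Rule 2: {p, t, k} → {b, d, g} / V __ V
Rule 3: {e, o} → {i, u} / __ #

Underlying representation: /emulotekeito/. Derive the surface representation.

emulodegeidu

Rule 1 (intervocalic voicing): /t/ is a voiceless obstruent between vowels /o/ and /e/, so it voices to [d]. /k/ is a voiceless obstruent between vowels /e/ and /e/, so it voices to [g]. /t/ is a voiceless obstruent between vowels /i/ and /o/, so it voices to [d]. /emulotekeito/ → emulodegeido.
Rule 2 (intervocalic voicing): no segment meets the environment; /emulodegeido/ is unchanged.
Rule 3 (final vowel raising): /o/ is a mid vowel in word-final position, so it raises to [u]. /emulodegeido/ → emulodegeidu.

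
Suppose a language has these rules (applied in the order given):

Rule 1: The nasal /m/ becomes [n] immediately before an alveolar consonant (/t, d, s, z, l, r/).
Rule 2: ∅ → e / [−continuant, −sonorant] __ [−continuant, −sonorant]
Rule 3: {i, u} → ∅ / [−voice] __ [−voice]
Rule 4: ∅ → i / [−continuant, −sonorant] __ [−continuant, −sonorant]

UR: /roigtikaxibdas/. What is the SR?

Rule 1 (nasal place assimilation): no segment meets the environment; /roigtikaxibdas/ is unchanged.
Rule 2 (stop-cluster e-epenthesis): /g/ and /t/ form a stop–stop cluster, so [e] is inserted between them. /b/ and /d/ form a stop–stop cluster, so [e] is inserted between them. /roigtikaxibdas/ → roigetikaxibedas.
Rule 3 (high vowel syncope): /i/ is a high vowel flanked by voiceless consonants /t/ and /k/, so it deletes. /roigetikaxibedas/ → roigetkaxibedas.
Rule 4 (stop-cluster i-epenthesis): /t/ and /k/ form a stop–stop cluster, so [i] is inserted between them. /roigetkaxibedas/ → roigetikaxibedas.

roigetikaxibedas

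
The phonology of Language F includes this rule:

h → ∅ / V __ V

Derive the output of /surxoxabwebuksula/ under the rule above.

surxoxabwebuksula

No segment of /surxoxabwebuksula/ meets the structural description of the rule, so the form surfaces unchanged.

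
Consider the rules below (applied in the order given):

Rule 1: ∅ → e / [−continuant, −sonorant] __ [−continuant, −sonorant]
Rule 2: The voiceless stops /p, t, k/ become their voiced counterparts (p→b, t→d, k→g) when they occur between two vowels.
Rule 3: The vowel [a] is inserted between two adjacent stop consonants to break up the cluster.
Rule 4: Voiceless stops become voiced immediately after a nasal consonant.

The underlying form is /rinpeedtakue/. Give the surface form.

Rule 1 (stop-cluster e-epenthesis): /d/ and /t/ form a stop–stop cluster, so [e] is inserted between them. /rinpeedtakue/ → rinpeedetakue.
Rule 2 (intervocalic voicing): /t/ is a voiceless stop between vowels /e/ and /a/, so it voices to [d]. /k/ is a voiceless stop between vowels /a/ and /u/, so it voices to [g]. /rinpeedetakue/ → rinpeededague.
Rule 3 (stop-cluster a-epenthesis): no segment meets the environment; /rinpeededague/ is unchanged.
Rule 4 (post-nasal voicing): /p/ is a voiceless stop immediately after the nasal /n/, so it voices to [b]. /rinpeededague/ → rinbeededague.

rinbeededague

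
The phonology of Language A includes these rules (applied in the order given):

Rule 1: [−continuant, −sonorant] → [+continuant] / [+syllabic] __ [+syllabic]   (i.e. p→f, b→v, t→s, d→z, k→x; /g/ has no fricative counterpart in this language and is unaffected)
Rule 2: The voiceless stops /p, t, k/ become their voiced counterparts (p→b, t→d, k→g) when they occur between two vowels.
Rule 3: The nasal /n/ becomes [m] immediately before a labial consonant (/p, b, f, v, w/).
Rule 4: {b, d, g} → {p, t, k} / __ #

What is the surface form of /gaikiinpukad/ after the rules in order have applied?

gaixiimpuxat

Rule 1 (intervocalic spirantization): /k/ is a stop between vowels /i/ and /i/, so it spirantizes to the fricative [x]. /k/ is a stop between vowels /u/ and /a/, so it spirantizes to the fricative [x]. /gaikiinpukad/ → gaixiinpuxad.
Rule 2 (intervocalic voicing): no segment meets the environment; /gaixiinpuxad/ is unchanged.
Rule 3 (nasal place assimilation): /n/ precedes the labial consonant /p/, so it assimilates in place to [m]. /gaixiinpuxad/ → gaixiimpuxad.
Rule 4 (final devoicing): /d/ is a voiced stop in word-final position, so it devoices to [t]. /gaixiimpuxad/ → gaixiimpuxat.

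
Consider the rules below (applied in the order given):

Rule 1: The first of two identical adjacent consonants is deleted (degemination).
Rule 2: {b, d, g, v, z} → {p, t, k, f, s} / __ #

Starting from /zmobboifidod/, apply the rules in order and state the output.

Rule 1 (degemination): /bb/ is a geminate; the first /b/ deletes. /zmobboifidod/ → zmoboifidod.
Rule 2 (final devoicing): /d/ is a voiced obstruent in word-final position, so it devoices to [t]. /zmoboifidod/ → zmoboifidot.

zmoboifidot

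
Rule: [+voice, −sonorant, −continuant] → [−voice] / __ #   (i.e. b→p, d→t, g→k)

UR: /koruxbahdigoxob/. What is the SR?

/b/ is a voiced stop in word-final position, so it devoices to [p].
The other instances of /b/, /d/, /g/ do not occur in the required environment and remain unchanged.
Surface form: [koruxbahdigoxop].

koruxbahdigoxop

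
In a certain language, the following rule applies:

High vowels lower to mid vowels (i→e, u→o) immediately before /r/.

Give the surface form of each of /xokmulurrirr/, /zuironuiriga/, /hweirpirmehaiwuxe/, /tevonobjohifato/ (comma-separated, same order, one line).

xokmulorrerr, zueronueriga, hweerpermehaiwuxe, tevonobjohifato

/xokmulurrirr/: /u/ is a high vowel immediately before /r/, so it lowers to [o]. /i/ is a high vowel immediately before /r/, so it lowers to [e]. → [xokmulorrerr].
/zuironuiriga/: /i/ is a high vowel immediately before /r/, so it lowers to [e]. /i/ is a high vowel immediately before /r/, so it lowers to [e]. → [zueronueriga].
/hweirpirmehaiwuxe/: /i/ is a high vowel immediately before /r/, so it lowers to [e]. /i/ is a high vowel immediately before /r/, so it lowers to [e]. → [hweerpermehaiwuxe].
/tevonobjohifato/: the rule's environment is not met; surfaces unchanged as [tevonobjohifato].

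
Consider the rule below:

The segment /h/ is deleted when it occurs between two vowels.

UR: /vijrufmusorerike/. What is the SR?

No segment of /vijrufmusorerike/ meets the structural description of the rule, so the form surfaces unchanged.

vijrufmusorerike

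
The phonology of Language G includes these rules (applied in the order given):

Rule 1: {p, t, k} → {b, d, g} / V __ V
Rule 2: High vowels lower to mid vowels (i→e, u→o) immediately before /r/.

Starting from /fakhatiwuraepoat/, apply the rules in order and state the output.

Rule 1 (intervocalic voicing): /t/ is a voiceless stop between vowels /a/ and /i/, so it voices to [d]. /p/ is a voiceless stop between vowels /e/ and /o/, so it voices to [b]. /fakhatiwuraepoat/ → fakhadiwuraeboat.
Rule 2 (pre-rhotic lowering): /u/ is a high vowel immediately before /r/, so it lowers to [o]. /fakhadiwuraeboat/ → fakhadiworaeboat.

fakhadiworaeboat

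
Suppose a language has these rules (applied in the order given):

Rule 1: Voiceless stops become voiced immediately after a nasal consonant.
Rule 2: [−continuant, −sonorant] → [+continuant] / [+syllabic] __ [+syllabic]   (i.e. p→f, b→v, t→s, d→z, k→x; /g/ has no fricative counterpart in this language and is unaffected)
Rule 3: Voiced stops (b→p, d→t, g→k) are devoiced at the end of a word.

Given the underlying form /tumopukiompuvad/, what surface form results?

tumofuxiombuvat

Rule 1 (post-nasal voicing): /p/ is a voiceless stop immediately after the nasal /m/, so it voices to [b]. /tumopukiompuvad/ → tumopukiombuvad.
Rule 2 (intervocalic spirantization): /p/ is a stop between vowels /o/ and /u/, so it spirantizes to the fricative [f]. /k/ is a stop between vowels /u/ and /i/, so it spirantizes to the fricative [x]. /tumopukiombuvad/ → tumofuxiombuvad.
Rule 3 (final devoicing): /d/ is a voiced stop in word-final position, so it devoices to [t]. /tumofuxiombuvad/ → tumofuxiombuvat.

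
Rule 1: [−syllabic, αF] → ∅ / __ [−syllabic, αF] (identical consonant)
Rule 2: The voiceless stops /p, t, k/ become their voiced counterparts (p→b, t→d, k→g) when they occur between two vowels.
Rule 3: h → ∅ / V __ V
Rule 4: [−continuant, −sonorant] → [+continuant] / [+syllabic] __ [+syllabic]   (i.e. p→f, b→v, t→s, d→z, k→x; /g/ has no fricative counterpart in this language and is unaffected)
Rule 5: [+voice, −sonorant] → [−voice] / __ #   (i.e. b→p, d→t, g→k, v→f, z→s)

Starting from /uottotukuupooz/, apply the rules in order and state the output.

uozozuguuvoos

Rule 1 (degemination): /tt/ is a geminate; the first /t/ deletes. /uottotukuupooz/ → uototukuupooz.
Rule 2 (intervocalic voicing): /t/ is a voiceless stop between vowels /o/ and /o/, so it voices to [d]. /t/ is a voiceless stop between vowels /o/ and /u/, so it voices to [d]. /k/ is a voiceless stop between vowels /u/ and /u/, so it voices to [g]. /p/ is a voiceless stop between vowels /u/ and /o/, so it voices to [b]. /uototukuupooz/ → uododuguubooz.
Rule 3 (intervocalic h-deletion): no segment meets the environment; /uododuguubooz/ is unchanged.
Rule 4 (intervocalic spirantization): /d/ is a stop between vowels /o/ and /o/, so it spirantizes to the fricative [z]. /d/ is a stop between vowels /o/ and /u/, so it spirantizes to the fricative [z]. /b/ is a stop between vowels /u/ and /o/, so it spirantizes to the fricative [v]. /uododuguubooz/ → uozozuguuvooz.
Rule 5 (final devoicing): /z/ is a voiced obstruent in word-final position, so it devoices to [s]. /uozozuguuvooz/ → uozozuguuvoos.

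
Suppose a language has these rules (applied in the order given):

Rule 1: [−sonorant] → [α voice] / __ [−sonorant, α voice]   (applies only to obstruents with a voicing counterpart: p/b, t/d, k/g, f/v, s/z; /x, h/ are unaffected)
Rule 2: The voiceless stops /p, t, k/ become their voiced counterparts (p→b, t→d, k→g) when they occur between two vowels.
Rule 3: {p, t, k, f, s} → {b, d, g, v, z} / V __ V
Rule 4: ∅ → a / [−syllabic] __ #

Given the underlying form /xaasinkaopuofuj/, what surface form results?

Rule 1 (regressive voicing assimilation): no segment meets the environment; /xaasinkaopuofuj/ is unchanged.
Rule 2 (intervocalic voicing): /p/ is a voiceless stop between vowels /o/ and /u/, so it voices to [b]. /xaasinkaopuofuj/ → xaasinkaobuofuj.
Rule 3 (intervocalic voicing): /s/ is a voiceless obstruent between vowels /a/ and /i/, so it voices to [z]. /f/ is a voiceless obstruent between vowels /o/ and /u/, so it voices to [v]. /xaasinkaobuofuj/ → xaazinkaobuovuj.
Rule 4 (final a-epenthesis): the form ends in the consonant /j/, so [a] is inserted word-finally. /xaazinkaobuovuj/ → xaazinkaobuovuja.

xaazinkaobuovuja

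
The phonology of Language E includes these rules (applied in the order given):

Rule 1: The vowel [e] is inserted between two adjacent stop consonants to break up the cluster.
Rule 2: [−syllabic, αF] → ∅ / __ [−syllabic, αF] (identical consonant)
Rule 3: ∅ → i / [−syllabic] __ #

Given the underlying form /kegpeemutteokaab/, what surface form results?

Rule 1 (stop-cluster e-epenthesis): /g/ and /p/ form a stop–stop cluster, so [e] is inserted between them. /t/ and /t/ form a stop–stop cluster, so [e] is inserted between them. /kegpeemutteokaab/ → kegepeemuteteokaab.
Rule 2 (degemination): no segment meets the environment; /kegepeemuteteokaab/ is unchanged.
Rule 3 (final i-epenthesis): the form ends in the consonant /b/, so [i] is inserted word-finally. /kegepeemuteteokaab/ → kegepeemuteteokaabi.

kegepeemuteteokaabi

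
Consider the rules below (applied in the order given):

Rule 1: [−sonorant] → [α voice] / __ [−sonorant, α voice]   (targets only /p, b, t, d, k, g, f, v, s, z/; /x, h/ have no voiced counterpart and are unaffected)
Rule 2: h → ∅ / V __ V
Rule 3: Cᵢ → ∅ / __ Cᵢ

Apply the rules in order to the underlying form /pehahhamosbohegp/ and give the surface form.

peahamozboekp

Rule 1 (regressive voicing assimilation): /s/ precedes the voiced obstruent /b/, so it voices to [z] by assimilation. /g/ precedes the voiceless obstruent /p/, so it devoices to [k] by assimilation. /pehahhamosbohegp/ → pehahhamozbohekp.
Rule 2 (intervocalic h-deletion): /h/ occurs between vowels /e/ and /a/, so it deletes. /h/ occurs between vowels /o/ and /e/, so it deletes. /pehahhamozbohekp/ → peahhamozboekp.
Rule 3 (degemination): /hh/ is a geminate; the first /h/ deletes. /peahhamozboekp/ → peahamozboekp.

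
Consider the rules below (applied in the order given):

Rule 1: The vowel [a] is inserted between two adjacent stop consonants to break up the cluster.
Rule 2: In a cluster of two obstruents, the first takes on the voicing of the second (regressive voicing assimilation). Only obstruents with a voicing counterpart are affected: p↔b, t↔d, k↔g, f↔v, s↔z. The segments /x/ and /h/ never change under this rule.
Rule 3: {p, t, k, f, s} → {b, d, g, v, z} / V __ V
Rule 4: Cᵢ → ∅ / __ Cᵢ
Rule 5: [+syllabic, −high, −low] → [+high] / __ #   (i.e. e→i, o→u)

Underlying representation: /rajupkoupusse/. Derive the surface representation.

Rule 1 (stop-cluster a-epenthesis): /p/ and /k/ form a stop–stop cluster, so [a] is inserted between them. /rajupkoupusse/ → rajupakoupusse.
Rule 2 (regressive voicing assimilation): no segment meets the environment; /rajupakoupusse/ is unchanged.
Rule 3 (intervocalic voicing): /p/ is a voiceless obstruent between vowels /u/ and /a/, so it voices to [b]. /k/ is a voiceless obstruent between vowels /a/ and /o/, so it voices to [g]. /p/ is a voiceless obstruent between vowels /u/ and /u/, so it voices to [b]. /rajupakoupusse/ → rajubagoubusse.
Rule 4 (degemination): /ss/ is a geminate; the first /s/ deletes. /rajubagoubusse/ → rajubagoubuse.
Rule 5 (final vowel raising): /e/ is a mid vowel in word-final position, so it raises to [i]. /rajubagoubuse/ → rajubagoubusi.

rajubagoubusi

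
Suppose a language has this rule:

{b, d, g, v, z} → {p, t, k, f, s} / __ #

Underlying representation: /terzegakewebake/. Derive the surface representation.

terzegakewebake

No segment of /terzegakewebake/ meets the structural description of the rule, so the form surfaces unchanged.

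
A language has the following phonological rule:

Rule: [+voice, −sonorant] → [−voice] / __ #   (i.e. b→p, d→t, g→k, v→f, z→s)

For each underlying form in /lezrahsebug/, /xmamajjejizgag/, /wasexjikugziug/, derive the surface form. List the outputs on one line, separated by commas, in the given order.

/lezrahsebug/: /g/ is a voiced obstruent in word-final position, so it devoices to [k]. → [lezrahsebuk].
/xmamajjejizgag/: /g/ is a voiced obstruent in word-final position, so it devoices to [k]. → [xmamajjejizgak].
/wasexjikugziug/: /g/ is a voiced obstruent in word-final position, so it devoices to [k]. → [wasexjikugziuk].

lezrahsebuk, xmamajjejizgak, wasexjikugziuk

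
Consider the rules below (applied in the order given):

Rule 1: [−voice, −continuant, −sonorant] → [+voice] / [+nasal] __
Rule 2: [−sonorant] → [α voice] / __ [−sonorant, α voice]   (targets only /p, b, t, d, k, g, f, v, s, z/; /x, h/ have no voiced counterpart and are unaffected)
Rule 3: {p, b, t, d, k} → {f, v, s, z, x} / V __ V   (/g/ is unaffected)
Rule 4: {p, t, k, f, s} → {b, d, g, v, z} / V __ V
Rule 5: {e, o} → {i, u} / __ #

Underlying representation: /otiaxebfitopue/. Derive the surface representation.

Rule 1 (post-nasal voicing): no segment meets the environment; /otiaxebfitopue/ is unchanged.
Rule 2 (regressive voicing assimilation): /b/ precedes the voiceless obstruent /f/, so it devoices to [p] by assimilation. /otiaxebfitopue/ → otiaxepfitopue.
Rule 3 (intervocalic spirantization): /t/ is a stop between vowels /o/ and /i/, so it spirantizes to the fricative [s]. /t/ is a stop between vowels /i/ and /o/, so it spirantizes to the fricative [s]. /p/ is a stop between vowels /o/ and /u/, so it spirantizes to the fricative [f]. /otiaxepfitopue/ → osiaxepfisofue.
Rule 4 (intervocalic voicing): /s/ is a voiceless obstruent between vowels /o/ and /i/, so it voices to [z]. /s/ is a voiceless obstruent between vowels /i/ and /o/, so it voices to [z]. /f/ is a voiceless obstruent between vowels /o/ and /u/, so it voices to [v]. /osiaxepfisofue/ → oziaxepfizovue.
Rule 5 (final vowel raising): /e/ is a mid vowel in word-final position, so it raises to [i]. /oziaxepfizovue/ → oziaxepfizovui.

oziaxepfizovui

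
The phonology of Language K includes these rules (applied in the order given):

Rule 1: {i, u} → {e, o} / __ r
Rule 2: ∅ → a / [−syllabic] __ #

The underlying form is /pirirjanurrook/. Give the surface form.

pererjanorrooka

Rule 1 (pre-rhotic lowering): /i/ is a high vowel immediately before /r/, so it lowers to [e]. /i/ is a high vowel immediately before /r/, so it lowers to [e]. /u/ is a high vowel immediately before /r/, so it lowers to [o]. /pirirjanurrook/ → pererjanorrook.
Rule 2 (final a-epenthesis): the form ends in the consonant /k/, so [a] is inserted word-finally. /pererjanorrook/ → pererjanorrooka.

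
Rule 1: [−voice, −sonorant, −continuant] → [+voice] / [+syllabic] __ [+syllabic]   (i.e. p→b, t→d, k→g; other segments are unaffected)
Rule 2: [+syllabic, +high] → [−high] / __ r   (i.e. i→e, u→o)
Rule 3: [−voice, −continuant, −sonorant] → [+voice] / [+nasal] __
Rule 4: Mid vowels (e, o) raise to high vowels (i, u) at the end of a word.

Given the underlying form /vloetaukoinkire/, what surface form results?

vloedaugoingeri

Rule 1 (intervocalic voicing): /t/ is a voiceless stop between vowels /e/ and /a/, so it voices to [d]. /k/ is a voiceless stop between vowels /u/ and /o/, so it voices to [g]. /vloetaukoinkire/ → vloedaugoinkire.
Rule 2 (pre-rhotic lowering): /i/ is a high vowel immediately before /r/, so it lowers to [e]. /vloedaugoinkire/ → vloedaugoinkere.
Rule 3 (post-nasal voicing): /k/ is a voiceless stop immediately after the nasal /n/, so it voices to [g]. /vloedaugoinkere/ → vloedaugoingere.
Rule 4 (final vowel raising): /e/ is a mid vowel in word-final position, so it raises to [i]. /vloedaugoingere/ → vloedaugoingeri.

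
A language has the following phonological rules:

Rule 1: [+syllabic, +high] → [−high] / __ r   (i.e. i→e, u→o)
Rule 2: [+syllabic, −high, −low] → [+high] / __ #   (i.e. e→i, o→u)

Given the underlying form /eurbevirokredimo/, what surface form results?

eorbeverokredimu

Rule 1 (pre-rhotic lowering): /u/ is a high vowel immediately before /r/, so it lowers to [o]. /i/ is a high vowel immediately before /r/, so it lowers to [e]. /eurbevirokredimo/ → eorbeverokredimo.
Rule 2 (final vowel raising): /o/ is a mid vowel in word-final position, so it raises to [u]. /eorbeverokredimo/ → eorbeverokredimu.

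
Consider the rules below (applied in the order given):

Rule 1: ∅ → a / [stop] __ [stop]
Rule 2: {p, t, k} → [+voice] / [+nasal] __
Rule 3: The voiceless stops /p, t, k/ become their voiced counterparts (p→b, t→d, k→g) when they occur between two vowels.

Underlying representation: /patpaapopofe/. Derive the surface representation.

Rule 1 (stop-cluster a-epenthesis): /t/ and /p/ form a stop–stop cluster, so [a] is inserted between them. /patpaapopofe/ → patapaapopofe.
Rule 2 (post-nasal voicing): no segment meets the environment; /patapaapopofe/ is unchanged.
Rule 3 (intervocalic voicing): /t/ is a voiceless stop between vowels /a/ and /a/, so it voices to [d]. /p/ is a voiceless stop between vowels /a/ and /a/, so it voices to [b]. /p/ is a voiceless stop between vowels /a/ and /o/, so it voices to [b]. /p/ is a voiceless stop between vowels /o/ and /o/, so it voices to [b]. /patapaapopofe/ → padabaabobofe.

padabaabobofe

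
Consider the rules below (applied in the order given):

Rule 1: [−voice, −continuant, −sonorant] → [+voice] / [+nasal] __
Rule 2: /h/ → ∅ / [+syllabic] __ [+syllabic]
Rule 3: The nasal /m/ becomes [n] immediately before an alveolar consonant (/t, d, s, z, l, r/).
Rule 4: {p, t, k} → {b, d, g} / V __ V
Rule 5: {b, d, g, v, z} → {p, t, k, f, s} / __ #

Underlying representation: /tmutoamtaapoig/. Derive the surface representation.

Rule 1 (post-nasal voicing): /t/ is a voiceless stop immediately after the nasal /m/, so it voices to [d]. /tmutoamtaapoig/ → tmutoamdaapoig.
Rule 2 (intervocalic h-deletion): no segment meets the environment; /tmutoamdaapoig/ is unchanged.
Rule 3 (nasal place assimilation): /m/ precedes the alveolar consonant /d/, so it assimilates in place to [n]. /tmutoamdaapoig/ → tmutoandaapoig.
Rule 4 (intervocalic voicing): /t/ is a voiceless stop between vowels /u/ and /o/, so it voices to [d]. /p/ is a voiceless stop between vowels /a/ and /o/, so it voices to [b]. /tmutoandaapoig/ → tmudoandaaboig.
Rule 5 (final devoicing): /g/ is a voiced obstruent in word-final position, so it devoices to [k]. /tmudoandaaboig/ → tmudoandaaboik.

tmudoandaaboik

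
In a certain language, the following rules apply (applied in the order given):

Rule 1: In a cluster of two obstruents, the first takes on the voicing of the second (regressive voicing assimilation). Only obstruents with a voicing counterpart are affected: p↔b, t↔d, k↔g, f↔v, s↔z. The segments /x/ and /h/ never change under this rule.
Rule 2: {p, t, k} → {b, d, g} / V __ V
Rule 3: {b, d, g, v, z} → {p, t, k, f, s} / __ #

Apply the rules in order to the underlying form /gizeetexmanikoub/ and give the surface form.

gizeedexmanigoup

Rule 1 (regressive voicing assimilation): no segment meets the environment; /gizeetexmanikoub/ is unchanged.
Rule 2 (intervocalic voicing): /t/ is a voiceless stop between vowels /e/ and /e/, so it voices to [d]. /k/ is a voiceless stop between vowels /i/ and /o/, so it voices to [g]. /gizeetexmanikoub/ → gizeedexmanigoub.
Rule 3 (final devoicing): /b/ is a voiced obstruent in word-final position, so it devoices to [p]. /gizeedexmanigoub/ → gizeedexmanigoup.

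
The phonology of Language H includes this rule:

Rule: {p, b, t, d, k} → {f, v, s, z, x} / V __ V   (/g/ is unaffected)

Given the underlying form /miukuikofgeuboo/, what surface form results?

/k/ is a stop between vowels /u/ and /u/, so it spirantizes to the fricative [x].
/k/ is a stop between vowels /i/ and /o/, so it spirantizes to the fricative [x].
/b/ is a stop between vowels /u/ and /o/, so it spirantizes to the fricative [v].
Surface form: [miuxuixofgeuvoo].

miuxuixofgeuvoo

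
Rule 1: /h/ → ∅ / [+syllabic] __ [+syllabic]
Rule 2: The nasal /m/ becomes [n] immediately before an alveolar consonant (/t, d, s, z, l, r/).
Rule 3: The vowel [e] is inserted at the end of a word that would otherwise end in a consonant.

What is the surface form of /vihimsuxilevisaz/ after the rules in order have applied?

Rule 1 (intervocalic h-deletion): /h/ occurs between vowels /i/ and /i/, so it deletes. /vihimsuxilevisaz/ → viimsuxilevisaz.
Rule 2 (nasal place assimilation): /m/ precedes the alveolar consonant /s/, so it assimilates in place to [n]. /viimsuxilevisaz/ → viinsuxilevisaz.
Rule 3 (final e-epenthesis): the form ends in the consonant /z/, so [e] is inserted word-finally. /viinsuxilevisaz/ → viinsuxilevisaze.

viinsuxilevisaze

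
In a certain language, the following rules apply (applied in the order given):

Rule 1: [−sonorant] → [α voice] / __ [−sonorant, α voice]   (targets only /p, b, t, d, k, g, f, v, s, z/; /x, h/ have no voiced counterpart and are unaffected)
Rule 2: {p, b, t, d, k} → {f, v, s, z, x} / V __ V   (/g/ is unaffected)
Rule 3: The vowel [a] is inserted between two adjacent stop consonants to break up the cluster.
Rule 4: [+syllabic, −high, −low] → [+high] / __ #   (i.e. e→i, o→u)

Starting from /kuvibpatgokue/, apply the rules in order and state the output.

Rule 1 (regressive voicing assimilation): /b/ precedes the voiceless obstruent /p/, so it devoices to [p] by assimilation. /t/ precedes the voiced obstruent /g/, so it voices to [d] by assimilation. /kuvibpatgokue/ → kuvippadgokue.
Rule 2 (intervocalic spirantization): /k/ is a stop between vowels /o/ and /u/, so it spirantizes to the fricative [x]. /kuvippadgokue/ → kuvippadgoxue.
Rule 3 (stop-cluster a-epenthesis): /p/ and /p/ form a stop–stop cluster, so [a] is inserted between them. /d/ and /g/ form a stop–stop cluster, so [a] is inserted between them. /kuvippadgoxue/ → kuvipapadagoxue.
Rule 4 (final vowel raising): /e/ is a mid vowel in word-final position, so it raises to [i]. /kuvipapadagoxue/ → kuvipapadagoxui.

kuvipapadagoxui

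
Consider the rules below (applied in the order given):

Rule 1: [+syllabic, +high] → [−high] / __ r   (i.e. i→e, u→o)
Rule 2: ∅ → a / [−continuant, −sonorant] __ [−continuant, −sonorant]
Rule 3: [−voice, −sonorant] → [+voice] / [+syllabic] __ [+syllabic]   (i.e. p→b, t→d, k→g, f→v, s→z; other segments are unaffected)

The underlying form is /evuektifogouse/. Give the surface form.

evuegadivogouze

Rule 1 (pre-rhotic lowering): no segment meets the environment; /evuektifogouse/ is unchanged.
Rule 2 (stop-cluster a-epenthesis): /k/ and /t/ form a stop–stop cluster, so [a] is inserted between them. /evuektifogouse/ → evuekatifogouse.
Rule 3 (intervocalic voicing): /k/ is a voiceless obstruent between vowels /e/ and /a/, so it voices to [g]. /t/ is a voiceless obstruent between vowels /a/ and /i/, so it voices to [d]. /f/ is a voiceless obstruent between vowels /i/ and /o/, so it voices to [v]. /s/ is a voiceless obstruent between vowels /u/ and /e/, so it voices to [z]. /evuekatifogouse/ → evuegadivogouze.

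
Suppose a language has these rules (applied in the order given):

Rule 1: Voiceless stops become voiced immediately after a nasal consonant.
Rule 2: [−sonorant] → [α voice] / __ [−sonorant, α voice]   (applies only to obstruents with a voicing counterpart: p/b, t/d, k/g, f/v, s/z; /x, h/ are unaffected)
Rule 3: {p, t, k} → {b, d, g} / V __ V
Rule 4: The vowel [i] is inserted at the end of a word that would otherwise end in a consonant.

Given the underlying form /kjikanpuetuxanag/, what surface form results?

kjiganbueduxanagi

Rule 1 (post-nasal voicing): /p/ is a voiceless stop immediately after the nasal /n/, so it voices to [b]. /kjikanpuetuxanag/ → kjikanbuetuxanag.
Rule 2 (regressive voicing assimilation): no segment meets the environment; /kjikanbuetuxanag/ is unchanged.
Rule 3 (intervocalic voicing): /k/ is a voiceless stop between vowels /i/ and /a/, so it voices to [g]. /t/ is a voiceless stop between vowels /e/ and /u/, so it voices to [d]. /kjikanbuetuxanag/ → kjiganbueduxanag.
Rule 4 (final i-epenthesis): the form ends in the consonant /g/, so [i] is inserted word-finally. /kjiganbueduxanag/ → kjiganbueduxanagi.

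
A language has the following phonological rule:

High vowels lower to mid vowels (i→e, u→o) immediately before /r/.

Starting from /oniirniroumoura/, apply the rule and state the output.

onierneroumoora

/i/ is a high vowel immediately before /r/, so it lowers to [e].
/i/ is a high vowel immediately before /r/, so it lowers to [e].
/u/ is a high vowel immediately before /r/, so it lowers to [o].
Surface form: [onierneroumoora].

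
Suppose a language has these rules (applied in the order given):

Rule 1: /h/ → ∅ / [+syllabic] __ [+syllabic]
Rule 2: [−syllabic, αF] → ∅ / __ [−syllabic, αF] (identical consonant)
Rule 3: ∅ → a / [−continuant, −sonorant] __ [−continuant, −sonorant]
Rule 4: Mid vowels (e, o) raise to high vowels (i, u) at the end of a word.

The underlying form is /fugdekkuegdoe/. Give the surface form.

Rule 1 (intervocalic h-deletion): no segment meets the environment; /fugdekkuegdoe/ is unchanged.
Rule 2 (degemination): /kk/ is a geminate; the first /k/ deletes. /fugdekkuegdoe/ → fugdekuegdoe.
Rule 3 (stop-cluster a-epenthesis): /g/ and /d/ form a stop–stop cluster, so [a] is inserted between them. /g/ and /d/ form a stop–stop cluster, so [a] is inserted between them. /fugdekuegdoe/ → fugadekuegadoe.
Rule 4 (final vowel raising): /e/ is a mid vowel in word-final position, so it raises to [i]. /fugadekuegadoe/ → fugadekuegadoi.

fugadekuegadoi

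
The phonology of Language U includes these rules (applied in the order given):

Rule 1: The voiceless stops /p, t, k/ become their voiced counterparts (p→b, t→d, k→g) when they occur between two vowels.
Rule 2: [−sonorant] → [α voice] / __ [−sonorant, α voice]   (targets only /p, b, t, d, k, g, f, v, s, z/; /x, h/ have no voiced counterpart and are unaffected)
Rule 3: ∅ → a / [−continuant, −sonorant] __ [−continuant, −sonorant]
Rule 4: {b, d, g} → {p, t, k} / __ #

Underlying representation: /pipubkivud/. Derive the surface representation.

pibupakivut

Rule 1 (intervocalic voicing): /p/ is a voiceless stop between vowels /i/ and /u/, so it voices to [b]. /pipubkivud/ → pibubkivud.
Rule 2 (regressive voicing assimilation): /b/ precedes the voiceless obstruent /k/, so it devoices to [p] by assimilation. /pibubkivud/ → pibupkivud.
Rule 3 (stop-cluster a-epenthesis): /p/ and /k/ form a stop–stop cluster, so [a] is inserted between them. /pibupkivud/ → pibupakivud.
Rule 4 (final devoicing): /d/ is a voiced stop in word-final position, so it devoices to [t]. /pibupakivud/ → pibupakivut.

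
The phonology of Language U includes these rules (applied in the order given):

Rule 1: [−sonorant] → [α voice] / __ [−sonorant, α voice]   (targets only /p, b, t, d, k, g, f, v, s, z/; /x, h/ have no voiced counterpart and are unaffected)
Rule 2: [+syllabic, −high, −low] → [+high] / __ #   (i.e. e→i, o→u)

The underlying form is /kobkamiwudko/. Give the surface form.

kopkamiwutku

Rule 1 (regressive voicing assimilation): /b/ precedes the voiceless obstruent /k/, so it devoices to [p] by assimilation. /d/ precedes the voiceless obstruent /k/, so it devoices to [t] by assimilation. /kobkamiwudko/ → kopkamiwutko.
Rule 2 (final vowel raising): /o/ is a mid vowel in word-final position, so it raises to [u]. /kopkamiwutko/ → kopkamiwutku.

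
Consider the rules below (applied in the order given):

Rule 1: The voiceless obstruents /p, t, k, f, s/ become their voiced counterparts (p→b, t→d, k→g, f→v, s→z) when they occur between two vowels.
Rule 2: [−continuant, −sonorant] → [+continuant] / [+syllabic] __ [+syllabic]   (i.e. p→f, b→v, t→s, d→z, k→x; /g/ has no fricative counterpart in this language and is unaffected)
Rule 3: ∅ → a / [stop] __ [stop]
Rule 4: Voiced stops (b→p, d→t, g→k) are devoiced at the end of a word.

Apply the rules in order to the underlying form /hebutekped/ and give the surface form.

Rule 1 (intervocalic voicing): /t/ is a voiceless obstruent between vowels /u/ and /e/, so it voices to [d]. /hebutekped/ → hebudekped.
Rule 2 (intervocalic spirantization): /b/ is a stop between vowels /e/ and /u/, so it spirantizes to the fricative [v]. /d/ is a stop between vowels /u/ and /e/, so it spirantizes to the fricative [z]. /hebudekped/ → hevuzekped.
Rule 3 (stop-cluster a-epenthesis): /k/ and /p/ form a stop–stop cluster, so [a] is inserted between them. /hevuzekped/ → hevuzekaped.
Rule 4 (final devoicing): /d/ is a voiced stop in word-final position, so it devoices to [t]. /hevuzekaped/ → hevuzekapet.

hevuzekapet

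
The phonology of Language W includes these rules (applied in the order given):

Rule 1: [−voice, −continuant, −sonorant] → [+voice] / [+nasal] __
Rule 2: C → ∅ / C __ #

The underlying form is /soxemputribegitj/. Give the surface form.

Rule 1 (post-nasal voicing): /p/ is a voiceless stop immediately after the nasal /m/, so it voices to [b]. /soxemputribegitj/ → soxembutribegitj.
Rule 2 (final cluster simplification): /j/ is the second consonant of a word-final cluster /tj/, so it deletes. /soxembutribegitj/ → soxembutribegit.

soxembutribegit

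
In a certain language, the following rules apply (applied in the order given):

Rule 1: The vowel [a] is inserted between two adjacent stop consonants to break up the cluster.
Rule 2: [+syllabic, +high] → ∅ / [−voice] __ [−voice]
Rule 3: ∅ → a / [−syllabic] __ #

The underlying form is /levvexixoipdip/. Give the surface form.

levvexxoipadipa

Rule 1 (stop-cluster a-epenthesis): /p/ and /d/ form a stop–stop cluster, so [a] is inserted between them. /levvexixoipdip/ → levvexixoipadip.
Rule 2 (high vowel syncope): /i/ is a high vowel flanked by voiceless consonants /x/ and /x/, so it deletes. /levvexixoipadip/ → levvexxoipadip.
Rule 3 (final a-epenthesis): the form ends in the consonant /p/, so [a] is inserted word-finally. /levvexxoipadip/ → levvexxoipadipa.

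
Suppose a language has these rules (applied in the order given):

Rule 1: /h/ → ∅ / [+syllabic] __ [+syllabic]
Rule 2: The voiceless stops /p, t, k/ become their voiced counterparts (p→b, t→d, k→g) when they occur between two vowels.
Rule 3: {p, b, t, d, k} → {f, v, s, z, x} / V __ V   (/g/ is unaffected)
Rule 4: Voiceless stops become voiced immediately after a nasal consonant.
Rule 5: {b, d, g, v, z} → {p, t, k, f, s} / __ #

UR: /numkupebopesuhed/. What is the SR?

Rule 1 (intervocalic h-deletion): /h/ occurs between vowels /u/ and /e/, so it deletes. /numkupebopesuhed/ → numkupebopesued.
Rule 2 (intervocalic voicing): /p/ is a voiceless stop between vowels /u/ and /e/, so it voices to [b]. /p/ is a voiceless stop between vowels /o/ and /e/, so it voices to [b]. /numkupebopesued/ → numkubebobesued.
Rule 3 (intervocalic spirantization): /b/ is a stop between vowels /u/ and /e/, so it spirantizes to the fricative [v]. /b/ is a stop between vowels /e/ and /o/, so it spirantizes to the fricative [v]. /b/ is a stop between vowels /o/ and /e/, so it spirantizes to the fricative [v]. /numkubebobesued/ → numkuvevovesued.
Rule 4 (post-nasal voicing): /k/ is a voiceless stop immediately after the nasal /m/, so it voices to [g]. /numkuvevovesued/ → numguvevovesued.
Rule 5 (final devoicing): /d/ is a voiced obstruent in word-final position, so it devoices to [t]. /numguvevovesued/ → numguvevovesuet.

numguvevovesuet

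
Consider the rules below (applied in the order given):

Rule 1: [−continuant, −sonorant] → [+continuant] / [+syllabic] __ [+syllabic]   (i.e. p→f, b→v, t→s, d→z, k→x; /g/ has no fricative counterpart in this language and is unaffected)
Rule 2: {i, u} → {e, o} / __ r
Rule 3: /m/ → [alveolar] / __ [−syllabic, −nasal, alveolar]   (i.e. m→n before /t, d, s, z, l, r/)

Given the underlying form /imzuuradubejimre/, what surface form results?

inzuorazuvejinre

Rule 1 (intervocalic spirantization): /d/ is a stop between vowels /a/ and /u/, so it spirantizes to the fricative [z]. /b/ is a stop between vowels /u/ and /e/, so it spirantizes to the fricative [v]. /imzuuradubejimre/ → imzuurazuvejimre.
Rule 2 (pre-rhotic lowering): /u/ is a high vowel immediately before /r/, so it lowers to [o]. /imzuurazuvejimre/ → imzuorazuvejimre.
Rule 3 (nasal place assimilation): /m/ precedes the alveolar consonant /z/, so it assimilates in place to [n]. /m/ precedes the alveolar consonant /r/, so it assimilates in place to [n]. /imzuorazuvejimre/ → inzuorazuvejinre.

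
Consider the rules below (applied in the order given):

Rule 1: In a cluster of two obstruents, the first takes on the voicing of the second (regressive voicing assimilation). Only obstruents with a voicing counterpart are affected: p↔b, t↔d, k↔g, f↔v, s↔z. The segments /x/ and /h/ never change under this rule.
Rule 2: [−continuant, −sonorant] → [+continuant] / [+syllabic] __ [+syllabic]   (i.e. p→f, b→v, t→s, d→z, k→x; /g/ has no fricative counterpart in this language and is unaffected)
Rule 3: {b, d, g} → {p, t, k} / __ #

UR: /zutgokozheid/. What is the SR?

Rule 1 (regressive voicing assimilation): /t/ precedes the voiced obstruent /g/, so it voices to [d] by assimilation. /z/ precedes the voiceless obstruent /h/, so it devoices to [s] by assimilation. /zutgokozheid/ → zudgokosheid.
Rule 2 (intervocalic spirantization): /k/ is a stop between vowels /o/ and /o/, so it spirantizes to the fricative [x]. /zudgokosheid/ → zudgoxosheid.
Rule 3 (final devoicing): /d/ is a voiced stop in word-final position, so it devoices to [t]. /zudgoxosheid/ → zudgoxosheit.

zudgoxosheit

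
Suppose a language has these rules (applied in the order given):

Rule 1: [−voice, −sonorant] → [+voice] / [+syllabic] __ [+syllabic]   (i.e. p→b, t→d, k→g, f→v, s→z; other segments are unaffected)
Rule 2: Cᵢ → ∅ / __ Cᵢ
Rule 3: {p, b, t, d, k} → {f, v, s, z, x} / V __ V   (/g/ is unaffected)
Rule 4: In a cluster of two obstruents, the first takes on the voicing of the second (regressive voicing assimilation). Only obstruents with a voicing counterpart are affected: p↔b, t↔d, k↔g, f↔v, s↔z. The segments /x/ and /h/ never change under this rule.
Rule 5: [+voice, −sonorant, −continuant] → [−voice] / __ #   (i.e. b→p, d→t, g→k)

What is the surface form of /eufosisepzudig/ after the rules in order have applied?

Rule 1 (intervocalic voicing): /f/ is a voiceless obstruent between vowels /u/ and /o/, so it voices to [v]. /s/ is a voiceless obstruent between vowels /o/ and /i/, so it voices to [z]. /s/ is a voiceless obstruent between vowels /i/ and /e/, so it voices to [z]. /eufosisepzudig/ → euvozizepzudig.
Rule 2 (degemination): no segment meets the environment; /euvozizepzudig/ is unchanged.
Rule 3 (intervocalic spirantization): /d/ is a stop between vowels /u/ and /i/, so it spirantizes to the fricative [z]. /euvozizepzudig/ → euvozizepzuzig.
Rule 4 (regressive voicing assimilation): /p/ precedes the voiced obstruent /z/, so it voices to [b] by assimilation. /euvozizepzuzig/ → euvozizebzuzig.
Rule 5 (final devoicing): /g/ is a voiced stop in word-final position, so it devoices to [k]. /euvozizebzuzig/ → euvozizebzuzik.

euvozizebzuzik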